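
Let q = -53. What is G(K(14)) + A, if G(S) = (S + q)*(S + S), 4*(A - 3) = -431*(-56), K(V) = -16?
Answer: 8245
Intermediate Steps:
A = 6037 (A = 3 + (-431*(-56))/4 = 3 + (¼)*24136 = 3 + 6034 = 6037)
G(S) = 2*S*(-53 + S) (G(S) = (S - 53)*(S + S) = (-53 + S)*(2*S) = 2*S*(-53 + S))
G(K(14)) + A = 2*(-16)*(-53 - 16) + 6037 = 2*(-16)*(-69) + 6037 = 2208 + 6037 = 8245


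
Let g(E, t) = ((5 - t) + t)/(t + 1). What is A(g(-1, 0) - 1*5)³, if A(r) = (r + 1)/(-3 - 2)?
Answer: -1/125 ≈ -0.0080000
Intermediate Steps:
g(E, t) = 5/(1 + t)
A(r) = -⅕ - r/5 (A(r) = (1 + r)/(-5) = (1 + r)*(-⅕) = -⅕ - r/5)
A(g(-1, 0) - 1*5)³ = (-⅕ - (5/(1 + 0) - 1*5)/5)³ = (-⅕ - (5/1 - 5)/5)³ = (-⅕ - (5*1 - 5)/5)³ = (-⅕ - (5 - 5)/5)³ = (-⅕ - ⅕*0)³ = (-⅕ + 0)³ = (-⅕)³ = -1/125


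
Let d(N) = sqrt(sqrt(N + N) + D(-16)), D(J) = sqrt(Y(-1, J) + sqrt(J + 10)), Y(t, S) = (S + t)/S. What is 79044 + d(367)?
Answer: 79044 + sqrt(sqrt(17 + 16*I*sqrt(6)) + 4*sqrt(734))/2 ≈ 79049.0 + 0.084018*I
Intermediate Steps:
Y(t, S) = (S + t)/S
D(J) = sqrt(sqrt(10 + J) + (-1 + J)/J) (D(J) = sqrt((J - 1)/J + sqrt(J + 10)) = sqrt((-1 + J)/J + sqrt(10 + J)) = sqrt(sqrt(10 + J) + (-1 + J)/J))
d(N) = sqrt(sqrt(17/16 + I*sqrt(6)) + sqrt(2)*sqrt(N)) (d(N) = sqrt(sqrt(N + N) + sqrt(1 + sqrt(10 - 16) - 1/(-16))) = sqrt(sqrt(2*N) + sqrt(1 + sqrt(-6) - 1*(-1/16))) = sqrt(sqrt(2)*sqrt(N) + sqrt(1 + I*sqrt(6) + 1/16)) = sqrt(sqrt(2)*sqrt(N) + sqrt(17/16 + I*sqrt(6))) = sqrt(sqrt(17/16 + I*sqrt(6)) + sqrt(2)*sqrt(N)))
79044 + d(367) = 79044 + sqrt(sqrt(17 + 16*I*sqrt(6)) + 4*sqrt(2)*sqrt(367))/2 = 79044 + sqrt(sqrt(17 + 16*I*sqrt(6)) + 4*sqrt(734))/2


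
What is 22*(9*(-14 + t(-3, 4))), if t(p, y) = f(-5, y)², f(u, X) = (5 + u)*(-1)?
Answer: -2772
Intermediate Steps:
f(u, X) = -5 - u
t(p, y) = 0 (t(p, y) = (-5 - 1*(-5))² = (-5 + 5)² = 0² = 0)
22*(9*(-14 + t(-3, 4))) = 22*(9*(-14 + 0)) = 22*(9*(-14)) = 22*(-126) = -2772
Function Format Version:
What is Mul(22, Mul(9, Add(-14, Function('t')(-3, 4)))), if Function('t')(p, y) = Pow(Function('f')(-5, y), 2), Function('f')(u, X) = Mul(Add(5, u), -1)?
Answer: -2772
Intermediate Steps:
Function('f')(u, X) = Add(-5, Mul(-1, u))
Function('t')(p, y) = 0 (Function('t')(p, y) = Pow(Add(-5, Mul(-1, -5)), 2) = Pow(Add(-5, 5), 2) = Pow(0, 2) = 0)
Mul(22, Mul(9, Add(-14, Function('t')(-3, 4)))) = Mul(22, Mul(9, Add(-14, 0))) = Mul(22, Mul(9, -14)) = Mul(22, -126) = -2772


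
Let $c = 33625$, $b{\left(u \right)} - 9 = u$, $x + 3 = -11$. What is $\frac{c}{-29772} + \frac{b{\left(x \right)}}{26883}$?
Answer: $- \frac{33484805}{29642988} \approx -1.1296$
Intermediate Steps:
$x = -14$ ($x = -3 - 11 = -14$)
$b{\left(u \right)} = 9 + u$
$\frac{c}{-29772} + \frac{b{\left(x \right)}}{26883} = \frac{33625}{-29772} + \frac{9 - 14}{26883} = 33625 \left(- \frac{1}{29772}\right) - \frac{5}{26883} = - \frac{33625}{29772} - \frac{5}{26883} = - \frac{33484805}{29642988}$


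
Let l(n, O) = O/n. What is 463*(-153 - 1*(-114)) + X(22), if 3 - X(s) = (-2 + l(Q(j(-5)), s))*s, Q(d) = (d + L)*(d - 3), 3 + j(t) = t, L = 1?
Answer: -126114/7 ≈ -18016.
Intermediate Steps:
j(t) = -3 + t
Q(d) = (1 + d)*(-3 + d) (Q(d) = (d + 1)*(d - 3) = (1 + d)*(-3 + d))
X(s) = 3 - s*(-2 + s/77) (X(s) = 3 - (-2 + s/(-3 + (-3 - 5)**2 - 2*(-3 - 5)))*s = 3 - (-2 + s/(-3 + (-8)**2 - 2*(-8)))*s = 3 - (-2 + s/(-3 + 64 + 16))*s = 3 - (-2 + s/77)*s = 3 - s*(-2 + s/77))
463*(-153 - 1*(-114)) + X(22) = 463*(-153 - 1*(-114)) + (3 + 2*22 - 1/77*22**2) = 463*(-153 + 114) + (3 + 44 - 1/77*484) = 463*(-39) + (3 + 44 - 44/7) = -18057 + 285/7 = -126114/7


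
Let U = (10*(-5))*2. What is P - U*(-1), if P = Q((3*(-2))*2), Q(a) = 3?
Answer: -97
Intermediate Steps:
U = -100 (U = -50*2 = -100)
P = 3
P - U*(-1) = 3 - (-100)*(-1) = 3 - 1*100 = 3 - 100 = -97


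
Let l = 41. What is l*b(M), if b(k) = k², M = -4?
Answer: 656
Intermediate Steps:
l*b(M) = 41*(-4)² = 41*16 = 656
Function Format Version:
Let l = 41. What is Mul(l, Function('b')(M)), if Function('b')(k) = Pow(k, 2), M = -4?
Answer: 656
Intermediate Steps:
Mul(l, Function('b')(M)) = Mul(41, Pow(-4, 2)) = Mul(41, 16) = 656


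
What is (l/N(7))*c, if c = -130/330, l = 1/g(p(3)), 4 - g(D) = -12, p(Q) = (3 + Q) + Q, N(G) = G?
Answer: -13/3696 ≈ -0.0035173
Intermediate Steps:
p(Q) = 3 + 2*Q
g(D) = 16 (g(D) = 4 - 1*(-12) = 4 + 12 = 16)
l = 1/16 ≈ 0.062500
c = -13/33 (c = -130*1/330 = -13/33 ≈ -0.39394)
(l/N(7))*c = ((1/16)/7)*(-13/33) = ((1/16)*(1/7))*(-13/33) = (1/112)*(-13/33) = -13/3696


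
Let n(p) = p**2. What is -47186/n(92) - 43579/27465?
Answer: -832408073/116231880 ≈ -7.1616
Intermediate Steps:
-47186/n(92) - 43579/27465 = -47186/(92**2) - 43579/27465 = -47186/8464 - 43579*1/27465 = -47186*1/8464 - 43579/27465 = -23593/4232 - 43579/27465 = -832408073/116231880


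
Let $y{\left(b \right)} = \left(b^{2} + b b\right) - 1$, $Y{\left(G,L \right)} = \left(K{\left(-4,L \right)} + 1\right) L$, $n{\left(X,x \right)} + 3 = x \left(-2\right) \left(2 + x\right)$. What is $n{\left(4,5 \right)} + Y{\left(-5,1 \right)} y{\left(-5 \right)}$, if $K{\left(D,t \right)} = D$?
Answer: $-220$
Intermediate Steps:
$n{\left(X,x \right)} = -3 - 2 x \left(2 + x\right)$ ($n{\left(X,x \right)} = -3 + x \left(-2\right) \left(2 + x\right) = -3 + - 2 x \left(2 + x\right) = -3 - 2 x \left(2 + x\right)$)
$Y{\left(G,L \right)} = - 3 L$ ($Y{\left(G,L \right)} = \left(-4 + 1\right) L = - 3 L$)
$y{\left(b \right)} = -1 + 2 b^{2}$ ($y{\left(b \right)} = \left(b^{2} + b^{2}\right) - 1 = 2 b^{2} - 1 = -1 + 2 b^{2}$)
$n{\left(4,5 \right)} + Y{\left(-5,1 \right)} y{\left(-5 \right)} = \left(-3 - 20 - 2 \cdot 5^{2}\right) + \left(-3\right) 1 \left(-1 + 2 \left(-5\right)^{2}\right) = \left(-3 - 20 - 50\right) - 3 \left(-1 + 2 \cdot 25\right) = \left(-3 - 20 - 50\right) - 3 \left(-1 + 50\right) = -73 - 147 = -220$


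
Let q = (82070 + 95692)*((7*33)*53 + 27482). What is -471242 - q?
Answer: -7062066692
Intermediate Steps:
q = 7061595450 (q = 177762*(231*53 + 27482) = 177762*(12243 + 27482) = 177762*39725 = 7061595450)
-471242 - q = -471242 - 1*7061595450 = -471242 - 7061595450 = -7062066692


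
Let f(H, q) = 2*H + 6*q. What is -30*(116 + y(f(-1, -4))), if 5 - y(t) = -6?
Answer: -3810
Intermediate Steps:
y(t) = 11 (y(t) = 5 - 1*(-6) = 5 + 6 = 11)
-30*(116 + y(f(-1, -4))) = -30*(116 + 11) = -30*127 = -3810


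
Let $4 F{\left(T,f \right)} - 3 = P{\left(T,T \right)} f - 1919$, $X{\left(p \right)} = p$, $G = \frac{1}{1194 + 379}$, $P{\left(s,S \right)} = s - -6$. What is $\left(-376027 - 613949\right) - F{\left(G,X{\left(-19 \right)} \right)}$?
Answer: $- \frac{6225735783}{6292} \approx -9.8947 \cdot 10^{5}$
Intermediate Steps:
$P{\left(s,S \right)} = 6 + s$ ($P{\left(s,S \right)} = s + 6 = 6 + s$)
$G = \frac{1}{1573} \approx 0.00063573$
$F{\left(T,f \right)} = -479 + \frac{f \left(6 + T\right)}{4}$ ($F{\left(T,f \right)} = \frac{3}{4} + \frac{\left(6 + T\right) f - 1919}{4} = \frac{3}{4} + \frac{f \left(6 + T\right) - 1919}{4} = \frac{3}{4} + \frac{-1919 + f \left(6 + T\right)}{4} = \frac{3}{4} + \left(- \frac{1919}{4} + \frac{f \left(6 + T\right)}{4}\right) = -479 + \frac{f \left(6 + T\right)}{4}$)
$\left(-376027 - 613949\right) - F{\left(G,X{\left(-19 \right)} \right)} = \left(-376027 - 613949\right) - \left(-479 + \frac{1}{4} \left(-19\right) \left(6 + \frac{1}{1573}\right)\right) = -989976 - \left(-479 + \frac{1}{4} \left(-19\right) \frac{9439}{1573}\right) = -989976 - \left(-479 - \frac{179341}{6292}\right) = -989976 - - \frac{3193209}{6292} = -989976 + \frac{3193209}{6292} = - \frac{6225735783}{6292}$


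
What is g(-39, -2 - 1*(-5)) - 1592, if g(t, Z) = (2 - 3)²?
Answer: -1591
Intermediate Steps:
g(t, Z) = 1 (g(t, Z) = (-1)² = 1)
g(-39, -2 - 1*(-5)) - 1592 = 1 - 1592 = -1591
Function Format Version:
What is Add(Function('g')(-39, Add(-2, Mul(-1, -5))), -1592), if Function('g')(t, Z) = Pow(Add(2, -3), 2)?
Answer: -1591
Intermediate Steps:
Function('g')(t, Z) = 1 (Function('g')(t, Z) = Pow(-1, 2) = 1)
Add(Function('g')(-39, Add(-2, Mul(-1, -5))), -1592) = Add(1, -1592) = -1591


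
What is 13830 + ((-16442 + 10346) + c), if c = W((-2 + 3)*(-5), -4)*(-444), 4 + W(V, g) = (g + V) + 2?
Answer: 12618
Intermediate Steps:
W(V, g) = -2 + V + g (W(V, g) = -4 + ((g + V) + 2) = -4 + ((V + g) + 2) = -4 + (2 + V + g) = -2 + V + g)
c = 4884 (c = (-2 + (-2 + 3)*(-5) - 4)*(-444) = (-2 + 1*(-5) - 4)*(-444) = (-2 - 5 - 4)*(-444) = -11*(-444) = 4884)
13830 + ((-16442 + 10346) + c) = 13830 + ((-16442 + 10346) + 4884) = 13830 + (-6096 + 4884) = 13830 - 1212 = 12618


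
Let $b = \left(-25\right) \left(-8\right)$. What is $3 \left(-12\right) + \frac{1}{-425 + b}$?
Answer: $- \frac{8101}{225} \approx -36.004$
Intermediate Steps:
$b = 200$
$3 \left(-12\right) + \frac{1}{-425 + b} = 3 \left(-12\right) + \frac{1}{-425 + 200} = -36 + \frac{1}{-225} = -36 - \frac{1}{225} = - \frac{8101}{225}$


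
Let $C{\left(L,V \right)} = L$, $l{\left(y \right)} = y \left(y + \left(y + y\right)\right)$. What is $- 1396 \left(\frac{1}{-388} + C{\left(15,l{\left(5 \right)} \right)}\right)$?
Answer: $- \frac{2030831}{97} \approx -20936.0$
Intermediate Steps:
$l{\left(y \right)} = 3 y^{2}$ ($l{\left(y \right)} = y \left(y + 2 y\right) = y 3 y = 3 y^{2}$)
$- 1396 \left(\frac{1}{-388} + C{\left(15,l{\left(5 \right)} \right)}\right) = - 1396 \left(\frac{1}{-388} + 15\right) = - 1396 \left(- \frac{1}{388} + 15\right) = \left(-1396\right) \frac{5819}{388} = - \frac{2030831}{97}$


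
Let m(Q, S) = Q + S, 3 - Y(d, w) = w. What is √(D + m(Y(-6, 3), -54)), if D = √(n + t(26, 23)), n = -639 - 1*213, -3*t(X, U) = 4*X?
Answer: √(-486 + 6*I*√1995)/3 ≈ 1.9578 + 7.6048*I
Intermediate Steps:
t(X, U) = -4*X/3
n = -852 (n = -639 - 213 = -852)
Y(d, w) = 3 - w
D = 2*I*√1995/3 (D = √(-852 - 4/3*26) = √(-852 - 104/3) = √(-2660/3) = 2*I*√1995/3 ≈ 29.777*I)
√(D + m(Y(-6, 3), -54)) = √(2*I*√1995/3 + ((3 - 1*3) - 54)) = √(2*I*√1995/3 + ((3 - 3) - 54)) = √(2*I*√1995/3 + (0 - 54)) = √(2*I*√1995/3 - 54) = √(-54 + 2*I*√1995/3)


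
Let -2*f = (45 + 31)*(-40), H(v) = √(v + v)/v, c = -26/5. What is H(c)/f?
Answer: -I*√65/19760 ≈ -0.00040801*I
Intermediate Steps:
c = -26/5 (c = -26*⅕ = -26/5 ≈ -5.2000)
H(v) = √2/√v (H(v) = √(2*v)/v = (√2*√v)/v = √2/√v)
f = 1520 (f = -(45 + 31)*(-40)/2 = -38*(-40) = -½*(-3040) = 1520)
H(c)/f = (√2/√(-26/5))/1520 = (√2*(-I*√130/26))*(1/1520) = -I*√65/13*(1/1520) = -I*√65/19760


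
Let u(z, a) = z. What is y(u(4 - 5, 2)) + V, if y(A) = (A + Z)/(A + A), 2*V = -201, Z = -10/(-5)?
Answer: -101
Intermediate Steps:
Z = 2 (Z = -10*(-⅕) = 2)
V = -201/2 (V = (½)*(-201) = -201/2 ≈ -100.50)
y(A) = (2 + A)/(2*A) (y(A) = (A + 2)/(A + A) = (2 + A)/((2*A)) = (2 + A)*(1/(2*A)) = (2 + A)/(2*A))
y(u(4 - 5, 2)) + V = (2 + (4 - 5))/(2*(4 - 5)) - 201/2 = (½)*(2 - 1)/(-1) - 201/2 = (½)*(-1)*1 - 201/2 = -½ - 201/2 = -101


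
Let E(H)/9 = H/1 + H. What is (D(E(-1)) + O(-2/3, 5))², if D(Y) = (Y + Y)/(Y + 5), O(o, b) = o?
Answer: 6724/1521 ≈ 4.4208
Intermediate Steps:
E(H) = 18*H (E(H) = 9*(H/1 + H) = 9*(1*H + H) = 9*(H + H) = 9*(2*H) = 18*H)
D(Y) = 2*Y/(5 + Y) (D(Y) = (2*Y)/(5 + Y) = 2*Y/(5 + Y))
(D(E(-1)) + O(-2/3, 5))² = (2*(18*(-1))/(5 + 18*(-1)) - 2/3)² = (2*(-18)/(5 - 18) - 2*⅓)² = (2*(-18)/(-13) - ⅔)² = (2*(-18)*(-1/13) - ⅔)² = (36/13 - ⅔)² = (82/39)² = 6724/1521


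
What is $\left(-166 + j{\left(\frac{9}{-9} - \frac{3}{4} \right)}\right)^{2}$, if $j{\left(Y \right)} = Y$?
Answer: $\frac{450241}{16} \approx 28140.0$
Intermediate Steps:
$\left(-166 + j{\left(\frac{9}{-9} - \frac{3}{4} \right)}\right)^{2} = \left(-166 + \left(\frac{9}{-9} - \frac{3}{4}\right)\right)^{2} = \left(-166 + \left(9 \left(- \frac{1}{9}\right) - \frac{3}{4}\right)\right)^{2} = \left(-166 - \frac{7}{4}\right)^{2} = \left(- \frac{671}{4}\right)^{2} = \frac{450241}{16}$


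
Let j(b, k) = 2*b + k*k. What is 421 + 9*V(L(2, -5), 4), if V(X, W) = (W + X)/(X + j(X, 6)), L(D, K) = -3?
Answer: 1264/3 ≈ 421.33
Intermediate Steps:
j(b, k) = k² + 2*b (j(b, k) = 2*b + k² = k² + 2*b)
V(X, W) = (W + X)/(36 + 3*X) (V(X, W) = (W + X)/(X + (6² + 2*X)) = (W + X)/(X + (36 + 2*X)) = (W + X)/(36 + 3*X))
421 + 9*V(L(2, -5), 4) = 421 + 9*((4 - 3)/(3*(12 - 3))) = 421 + 9*((⅓)*1/9) = 421 + 9*((⅓)*(⅑)*1) = 421 + 9*(1/27) = 421 + ⅓ = 1264/3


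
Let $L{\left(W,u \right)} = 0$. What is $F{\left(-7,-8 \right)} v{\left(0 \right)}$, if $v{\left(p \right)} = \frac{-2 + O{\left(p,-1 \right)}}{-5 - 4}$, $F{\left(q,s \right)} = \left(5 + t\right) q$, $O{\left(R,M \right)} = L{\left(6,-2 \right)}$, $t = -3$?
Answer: $- \frac{28}{9} \approx -3.1111$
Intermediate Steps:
$O{\left(R,M \right)} = 0$
$F{\left(q,s \right)} = 2 q$ ($F{\left(q,s \right)} = \left(5 - 3\right) q = 2 q$)
$v{\left(p \right)} = \frac{2}{9}$ ($v{\left(p \right)} = \frac{-2 + 0}{-5 - 4} = - \frac{2}{-9} = \left(-2\right) \left(- \frac{1}{9}\right) = \frac{2}{9}$)
$F{\left(-7,-8 \right)} v{\left(0 \right)} = 2 \left(-7\right) \frac{2}{9} = \left(-14\right) \frac{2}{9} = - \frac{28}{9}$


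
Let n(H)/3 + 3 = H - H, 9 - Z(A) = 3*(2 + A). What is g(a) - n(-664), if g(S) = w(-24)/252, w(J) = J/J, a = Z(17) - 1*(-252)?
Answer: 2269/252 ≈ 9.0040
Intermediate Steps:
Z(A) = 3 - 3*A (Z(A) = 9 - 3*(2 + A) = 9 - (6 + 3*A) = 9 + (-6 - 3*A) = 3 - 3*A)
a = 204 (a = (3 - 3*17) - 1*(-252) = (3 - 51) + 252 = -48 + 252 = 204)
n(H) = -9 (n(H) = -9 + 3*(H - H) = -9 + 3*0 = -9 + 0 = -9)
w(J) = 1
g(S) = 1/252
g(a) - n(-664) = 1/252 - 1*(-9) = 1/252 + 9 = 2269/252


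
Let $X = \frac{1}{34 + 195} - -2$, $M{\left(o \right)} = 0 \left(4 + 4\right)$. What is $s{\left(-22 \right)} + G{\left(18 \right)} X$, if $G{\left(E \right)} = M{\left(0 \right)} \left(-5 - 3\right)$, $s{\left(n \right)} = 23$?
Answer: $23$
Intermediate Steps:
$M{\left(o \right)} = 0$ ($M{\left(o \right)} = 0 \cdot 8 = 0$)
$G{\left(E \right)} = 0$ ($G{\left(E \right)} = 0 \left(-5 - 3\right) = 0 \left(-8\right) = 0$)
$X = \frac{459}{229}$ ($X = \frac{1}{229} + 2 = \frac{459}{229} \approx 2.0044$)
$s{\left(-22 \right)} + G{\left(18 \right)} X = 23 + 0 \cdot \frac{459}{229} = 23 + 0 = 23$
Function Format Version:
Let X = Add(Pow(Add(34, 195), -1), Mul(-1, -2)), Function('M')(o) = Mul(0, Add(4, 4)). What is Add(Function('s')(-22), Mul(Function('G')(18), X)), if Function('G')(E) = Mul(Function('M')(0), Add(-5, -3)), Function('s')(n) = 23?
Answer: 23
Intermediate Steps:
Function('M')(o) = 0 (Function('M')(o) = Mul(0, 8) = 0)
Function('G')(E) = 0 (Function('G')(E) = Mul(0, Add(-5, -3)) = Mul(0, -8) = 0)
X = Rational(459, 229) (X = Add(Pow(229, -1), 2) = Add(Rational(1, 229), 2) = Rational(459, 229) ≈ 2.0044)
Add(Function('s')(-22), Mul(Function('G')(18), X)) = Add(23, Mul(0, Rational(459, 229))) = Add(23, 0) = 23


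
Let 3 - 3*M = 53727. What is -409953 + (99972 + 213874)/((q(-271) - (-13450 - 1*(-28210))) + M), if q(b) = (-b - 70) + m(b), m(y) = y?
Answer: -6710677580/16369 ≈ -4.0996e+5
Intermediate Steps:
q(b) = -70 (q(b) = (-b - 70) + b = (-70 - b) + b = -70)
M = -17908 (M = 1 - ⅓*53727 = 1 - 17909 = -17908)
-409953 + (99972 + 213874)/((q(-271) - (-13450 - 1*(-28210))) + M) = -409953 + (99972 + 213874)/((-70 - (-13450 - 1*(-28210))) - 17908) = -409953 + 313846/((-70 - (-13450 + 28210)) - 17908) = -409953 + 313846/((-70 - 1*14760) - 17908) = -409953 + 313846/((-70 - 14760) - 17908) = -409953 + 313846/(-14830 - 17908) = -409953 + 313846/(-32738) = -409953 + 313846*(-1/32738) = -409953 - 156923/16369 = -6710677580/16369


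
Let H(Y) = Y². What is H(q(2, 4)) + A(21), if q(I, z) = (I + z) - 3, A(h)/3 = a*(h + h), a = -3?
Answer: -369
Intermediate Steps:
A(h) = -18*h (A(h) = 3*(-3*(h + h)) = 3*(-6*h) = -18*h)
q(I, z) = -3 + I + z
H(q(2, 4)) + A(21) = (-3 + 2 + 4)² - 18*21 = 3² - 378 = 9 - 378 = -369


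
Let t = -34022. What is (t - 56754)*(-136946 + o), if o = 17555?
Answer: 10837837416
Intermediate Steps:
(t - 56754)*(-136946 + o) = (-34022 - 56754)*(-136946 + 17555) = -90776*(-119391) = 10837837416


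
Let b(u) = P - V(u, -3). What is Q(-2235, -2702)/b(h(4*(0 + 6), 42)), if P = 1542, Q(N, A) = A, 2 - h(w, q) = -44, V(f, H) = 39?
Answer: -2702/1503 ≈ -1.7977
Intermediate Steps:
h(w, q) = 46 (h(w, q) = 2 - 1*(-44) = 2 + 44 = 46)
b(u) = 1503 (b(u) = 1542 - 1*39 = 1542 - 39 = 1503)
Q(-2235, -2702)/b(h(4*(0 + 6), 42)) = -2702/1503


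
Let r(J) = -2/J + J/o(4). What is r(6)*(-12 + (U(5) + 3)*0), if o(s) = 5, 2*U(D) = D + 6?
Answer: -52/5 ≈ -10.400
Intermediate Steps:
U(D) = 3 + D/2 (U(D) = (D + 6)/2 = (6 + D)/2 = 3 + D/2)
r(J) = -2/J + J/5
r(6)*(-12 + (U(5) + 3)*0) = (-2/6 + (⅕)*6)*(-12 + ((3 + (½)*5) + 3)*0) = (-2*⅙ + 6/5)*(-12 + ((3 + 5/2) + 3)*0) = (-⅓ + 6/5)*(-12 + (11/2 + 3)*0) = 13*(-12 + (17/2)*0)/15 = 13*(-12 + 0)/15 = (13/15)*(-12) = -52/5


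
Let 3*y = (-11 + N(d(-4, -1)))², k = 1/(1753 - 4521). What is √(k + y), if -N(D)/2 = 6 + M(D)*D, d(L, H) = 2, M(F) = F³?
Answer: 17*√15036987/2076 ≈ 31.754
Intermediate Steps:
N(D) = -12 - 2*D⁴ (N(D) = -2*(6 + D³*D) = -2*(6 + D⁴) = -12 - 2*D⁴)
k = -1/2768 (k = 1/(-2768) = -1/2768 ≈ -0.00036127)
y = 3025/3 (y = (-11 + (-12 - 2*2⁴))²/3 = (-11 + (-12 - 2*16))²/3 = (-11 + (-12 - 32))²/3 = (-11 - 44)²/3 = (⅓)*(-55)² = (⅓)*3025 = 3025/3 ≈ 1008.3)
√(k + y) = √(-1/2768 + 3025/3) = √(8373197/8304) = 17*√15036987/2076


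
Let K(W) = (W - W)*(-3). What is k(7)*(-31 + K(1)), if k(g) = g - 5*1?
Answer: -62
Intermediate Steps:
k(g) = -5 + g (k(g) = g - 5 = -5 + g)
K(W) = 0 (K(W) = 0*(-3) = 0)
k(7)*(-31 + K(1)) = (-5 + 7)*(-31 + 0) = 2*(-31) = -62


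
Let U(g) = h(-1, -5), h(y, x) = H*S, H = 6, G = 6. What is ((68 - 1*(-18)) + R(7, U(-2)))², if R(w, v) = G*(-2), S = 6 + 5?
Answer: 5476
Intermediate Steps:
S = 11
h(y, x) = 66 (h(y, x) = 6*11 = 66)
U(g) = 66
R(w, v) = -12 (R(w, v) = 6*(-2) = -12)
((68 - 1*(-18)) + R(7, U(-2)))² = ((68 - 1*(-18)) - 12)² = ((68 + 18) - 12)² = (86 - 12)² = 74² = 5476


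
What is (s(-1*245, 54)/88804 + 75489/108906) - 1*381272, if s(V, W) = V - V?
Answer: -13840910981/36302 ≈ -3.8127e+5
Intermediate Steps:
s(V, W) = 0
(s(-1*245, 54)/88804 + 75489/108906) - 1*381272 = (0/88804 + 75489/108906) - 1*381272 = (0*(1/88804) + 75489*(1/108906)) - 381272 = (0 + 25163/36302) - 381272 = 25163/36302 - 381272 = -13840910981/36302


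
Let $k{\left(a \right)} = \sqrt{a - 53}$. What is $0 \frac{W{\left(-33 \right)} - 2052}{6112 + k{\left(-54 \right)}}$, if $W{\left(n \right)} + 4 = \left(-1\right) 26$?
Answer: $0$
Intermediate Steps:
$k{\left(a \right)} = \sqrt{-53 + a}$
$W{\left(n \right)} = -30$ ($W{\left(n \right)} = -4 - 26 = -30$)
$0 \frac{W{\left(-33 \right)} - 2052}{6112 + k{\left(-54 \right)}} = 0 \frac{-30 - 2052}{6112 + \sqrt{-53 - 54}} = 0 \left(- \frac{2082}{6112 + \sqrt{-107}}\right) = 0 \left(- \frac{2082}{6112 + i \sqrt{107}}\right) = 0$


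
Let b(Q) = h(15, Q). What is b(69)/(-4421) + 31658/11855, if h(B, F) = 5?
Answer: 139900743/52410955 ≈ 2.6693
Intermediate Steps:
b(Q) = 5
b(69)/(-4421) + 31658/11855 = 5/(-4421) + 31658/11855 = 5*(-1/4421) + 31658*(1/11855) = -5/4421 + 31658/11855 = 139900743/52410955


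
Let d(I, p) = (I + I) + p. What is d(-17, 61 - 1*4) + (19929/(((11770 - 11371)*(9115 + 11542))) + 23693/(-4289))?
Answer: 2263249311/129489199 ≈ 17.478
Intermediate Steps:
d(I, p) = p + 2*I (d(I, p) = 2*I + p = p + 2*I)
d(-17, 61 - 1*4) + (19929/(((11770 - 11371)*(9115 + 11542))) + 23693/(-4289)) = ((61 - 1*4) + 2*(-17)) + (19929/(((11770 - 11371)*(9115 + 11542))) + 23693/(-4289)) = ((61 - 4) - 34) + (19929/((399*20657)) + 23693*(-1/4289)) = (57 - 34) + (19929/8242143 - 23693/4289) = 23 + (19929*(1/8242143) - 23693/4289) = 23 + (73/30191 - 23693/4289) = 23 - 715002266/129489199 = 2263249311/129489199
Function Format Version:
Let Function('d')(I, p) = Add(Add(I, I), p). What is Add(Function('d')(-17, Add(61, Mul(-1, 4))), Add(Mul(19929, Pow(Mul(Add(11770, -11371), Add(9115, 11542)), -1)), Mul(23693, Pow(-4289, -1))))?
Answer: Rational(2263249311, 129489199) ≈ 17.478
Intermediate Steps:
Function('d')(I, p) = Add(p, Mul(2, I)) (Function('d')(I, p) = Add(Mul(2, I), p) = Add(p, Mul(2, I)))
Add(Function('d')(-17, Add(61, Mul(-1, 4))), Add(Mul(19929, Pow(Mul(Add(11770, -11371), Add(9115, 11542)), -1)), Mul(23693, Pow(-4289, -1)))) = Add(Add(Add(61, Mul(-1, 4)), Mul(2, -17)), Add(Mul(19929, Pow(Mul(Add(11770, -11371), Add(9115, 11542)), -1)), Mul(23693, Pow(-4289, -1)))) = Add(Add(Add(61, -4), -34), Add(Mul(19929, Pow(Mul(399, 20657), -1)), Mul(23693, Rational(-1, 4289)))) = Add(Add(57, -34), Add(Mul(19929, Pow(8242143, -1)), Rational(-23693, 4289))) = Add(23, Add(Mul(19929, Rational(1, 8242143)), Rational(-23693, 4289))) = Add(23, Add(Rational(73, 30191), Rational(-23693, 4289))) = Add(23, Rational(-715002266, 129489199)) = Rational(2263249311, 129489199)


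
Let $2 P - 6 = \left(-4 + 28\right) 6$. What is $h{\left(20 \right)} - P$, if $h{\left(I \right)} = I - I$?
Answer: $-75$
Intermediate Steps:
$h{\left(I \right)} = 0$
$P = 75$ ($P = 3 + \frac{\left(-4 + 28\right) 6}{2} = 3 + \frac{24 \cdot 6}{2} = 3 + \frac{1}{2} \cdot 144 = 3 + 72 = 75$)
$h{\left(20 \right)} - P = 0 - 75 = -75$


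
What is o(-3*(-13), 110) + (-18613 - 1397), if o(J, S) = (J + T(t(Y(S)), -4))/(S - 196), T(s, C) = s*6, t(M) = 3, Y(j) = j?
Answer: -1720917/86 ≈ -20011.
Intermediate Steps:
T(s, C) = 6*s
o(J, S) = (18 + J)/(-196 + S) (o(J, S) = (J + 6*3)/(S - 196) = (J + 18)/(-196 + S) = (18 + J)/(-196 + S))
o(-3*(-13), 110) + (-18613 - 1397) = (18 - 3*(-13))/(-196 + 110) + (-18613 - 1397) = (18 + 39)/(-86) - 20010 = -1/86*57 - 20010 = -57/86 - 20010 = -1720917/86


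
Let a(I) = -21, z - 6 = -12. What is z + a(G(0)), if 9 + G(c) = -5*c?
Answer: -27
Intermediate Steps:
G(c) = -9 - 5*c
z = -6 (z = 6 - 12 = -6)
z + a(G(0)) = -6 - 21 = -27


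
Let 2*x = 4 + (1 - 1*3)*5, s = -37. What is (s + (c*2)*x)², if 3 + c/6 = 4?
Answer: 5329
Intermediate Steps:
c = 6 (c = -18 + 6*4 = -18 + 24 = 6)
x = -3 (x = (4 + (1 - 1*3)*5)/2 = (4 + (1 - 3)*5)/2 = (4 - 2*5)/2 = (4 - 10)/2 = (½)*(-6) = -3)
(s + (c*2)*x)² = (-37 + (6*2)*(-3))² = (-37 + 12*(-3))² = (-37 - 36)² = (-73)² = 5329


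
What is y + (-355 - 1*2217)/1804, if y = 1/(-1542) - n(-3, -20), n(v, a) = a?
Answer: 12916883/695442 ≈ 18.574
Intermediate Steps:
y = 30839/1542 (y = 1/(-1542) - 1*(-20) = -1/1542 + 20 = 30839/1542 ≈ 19.999)
y + (-355 - 1*2217)/1804 = 30839/1542 + (-355 - 1*2217)/1804 = 30839/1542 + (-355 - 2217)*(1/1804) = 30839/1542 - 2572*1/1804 = 30839/1542 - 643/451 = 12916883/695442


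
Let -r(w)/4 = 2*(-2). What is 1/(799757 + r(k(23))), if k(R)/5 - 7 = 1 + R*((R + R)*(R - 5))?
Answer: 1/799773 ≈ 1.2504e-6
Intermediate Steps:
k(R) = 40 + 10*R**2*(-5 + R) (k(R) = 35 + 5*(1 + R*((R + R)*(R - 5))) = 35 + 5*(1 + R*((2*R)*(-5 + R))) = 35 + 5*(1 + R*(2*R*(-5 + R))) = 35 + 5*(1 + 2*R**2*(-5 + R)) = 35 + (5 + 10*R**2*(-5 + R)) = 40 + 10*R**2*(-5 + R))
r(w) = 16 (r(w) = -8*(-2) = -4*(-4) = 16)
1/(799757 + r(k(23))) = 1/(799757 + 16) = 1/799773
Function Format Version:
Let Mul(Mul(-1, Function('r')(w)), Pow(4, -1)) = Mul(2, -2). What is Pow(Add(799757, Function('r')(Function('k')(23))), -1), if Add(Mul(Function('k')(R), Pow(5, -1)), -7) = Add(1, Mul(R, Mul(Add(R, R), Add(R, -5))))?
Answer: Rational(1, 799773) ≈ 1.2504e-6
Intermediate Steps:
Function('k')(R) = Add(40, Mul(10, Pow(R, 2), Add(-5, R))) (Function('k')(R) = Add(35, Mul(5, Add(1, Mul(R, Mul(Add(R, R), Add(R, -5)))))) = Add(35, Mul(5, Add(1, Mul(R, Mul(Mul(2, R), Add(-5, R)))))) = Add(35, Mul(5, Add(1, Mul(R, Mul(2, R, Add(-5, R)))))) = Add(35, Mul(5, Add(1, Mul(2, Pow(R, 2), Add(-5, R))))) = Add(35, Add(5, Mul(10, Pow(R, 2), Add(-5, R)))) = Add(40, Mul(10, Pow(R, 2), Add(-5, R))))
Function('r')(w) = 16 (Function('r')(w) = Mul(-4, Mul(2, -2)) = Mul(-4, -4) = 16)
Pow(Add(799757, Function('r')(Function('k')(23))), -1) = Pow(Add(799757, 16), -1) = Pow(799773, -1) = Rational(1, 799773)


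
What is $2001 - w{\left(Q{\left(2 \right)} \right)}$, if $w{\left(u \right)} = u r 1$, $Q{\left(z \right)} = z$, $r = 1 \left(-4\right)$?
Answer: $2009$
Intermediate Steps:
$r = -4$
$w{\left(u \right)} = - 4 u$ ($w{\left(u \right)} = u \left(-4\right) 1 = - 4 u 1 = - 4 u$)
$2001 - w{\left(Q{\left(2 \right)} \right)} = 2001 - \left(-4\right) 2 = 2001 - -8 = 2001 + 8 = 2009$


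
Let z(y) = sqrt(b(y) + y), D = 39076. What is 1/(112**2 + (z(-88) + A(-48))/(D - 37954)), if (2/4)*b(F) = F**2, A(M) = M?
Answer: 394784676/4952162086175 - 561*sqrt(154)/9904324172350 ≈ 7.9719e-5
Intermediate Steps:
b(F) = 2*F**2
z(y) = sqrt(y + 2*y**2) (z(y) = sqrt(2*y**2 + y) = sqrt(y + 2*y**2))
1/(112**2 + (z(-88) + A(-48))/(D - 37954)) = 1/(112**2 + (sqrt(-88*(1 + 2*(-88))) - 48)/(39076 - 37954)) = 1/(12544 + (sqrt(-88*(1 - 176)) - 48)/1122) = 1/(12544 + (sqrt(-88*(-175)) - 48)*(1/1122)) = 1/(12544 + (sqrt(15400) - 48)*(1/1122)) = 1/(12544 + (10*sqrt(154) - 48)*(1/1122)) = 1/(12544 + (-48 + 10*sqrt(154))*(1/1122)) = 1/(12544 + (-8/187 + 5*sqrt(154)/561)) = 1/(2345720/187 + 5*sqrt(154)/561)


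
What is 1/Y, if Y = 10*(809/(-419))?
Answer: -419/8090 ≈ -0.051792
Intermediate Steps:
Y = -8090/419 (Y = 10*(809*(-1/419)) = 10*(-809/419) = -8090/419 ≈ -19.308)
1/Y = 1/(-8090/419) = -419/8090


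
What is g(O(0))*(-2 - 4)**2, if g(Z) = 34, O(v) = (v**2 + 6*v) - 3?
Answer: 1224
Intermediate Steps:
O(v) = -3 + v**2 + 6*v
g(O(0))*(-2 - 4)**2 = 34*(-2 - 4)**2 = 34*(-6)**2 = 34*36 = 1224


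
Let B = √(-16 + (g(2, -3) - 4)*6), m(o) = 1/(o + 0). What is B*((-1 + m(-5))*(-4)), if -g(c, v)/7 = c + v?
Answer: 24*√2/5 ≈ 6.7882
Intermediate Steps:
m(o) = 1/o
g(c, v) = -7*c - 7*v (g(c, v) = -7*(c + v) = -7*c - 7*v)
B = √2 (B = √(-16 + ((-7*2 - 7*(-3)) - 4)*6) = √(-16 + ((-14 + 21) - 4)*6) = √(-16 + (7 - 4)*6) = √(-16 + 3*6) = √(-16 + 18) = √2 ≈ 1.4142)
B*((-1 + m(-5))*(-4)) = √2*((-1 + 1/(-5))*(-4)) = √2*((-1 - ⅕)*(-4)) = √2*(-6/5*(-4)) = √2*(24/5) = 24*√2/5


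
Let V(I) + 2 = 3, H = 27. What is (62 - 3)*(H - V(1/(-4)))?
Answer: 1534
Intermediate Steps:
V(I) = 1 (V(I) = -2 + 3 = 1)
(62 - 3)*(H - V(1/(-4))) = (62 - 3)*(27 - 1*1) = 59*(27 - 1) = 59*26 = 1534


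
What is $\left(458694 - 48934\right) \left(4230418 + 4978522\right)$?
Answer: $3773455254400$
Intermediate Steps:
$\left(458694 - 48934\right) \left(4230418 + 4978522\right) = \left(458694 - 48934\right) 9208940 = 409760 \cdot 9208940 = 3773455254400$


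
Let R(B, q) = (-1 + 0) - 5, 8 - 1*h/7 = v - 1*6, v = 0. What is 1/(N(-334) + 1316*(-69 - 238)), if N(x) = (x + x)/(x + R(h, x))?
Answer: -85/34340853 ≈ -2.4752e-6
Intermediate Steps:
h = 98 (h = 56 - 7*(0 - 1*6) = 56 - 7*(0 - 6) = 56 - 7*(-6) = 56 + 42 = 98)
R(B, q) = -6 (R(B, q) = -1 - 5 = -6)
N(x) = 2*x/(-6 + x) (N(x) = (x + x)/(x - 6) = (2*x)/(-6 + x) = 2*x/(-6 + x))
1/(N(-334) + 1316*(-69 - 238)) = 1/(2*(-334)/(-6 - 334) + 1316*(-69 - 238)) = 1/(2*(-334)/(-340) + 1316*(-307)) = 1/(2*(-334)*(-1/340) - 404012) = 1/(167/85 - 404012) = 1/(-34340853/85) = -85/34340853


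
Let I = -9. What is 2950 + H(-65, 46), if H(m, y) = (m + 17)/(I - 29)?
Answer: 56074/19 ≈ 2951.3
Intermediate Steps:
H(m, y) = -17/38 - m/38 (H(m, y) = (m + 17)/(-9 - 29) = (17 + m)/(-38) = (17 + m)*(-1/38) = -17/38 - m/38)
2950 + H(-65, 46) = 2950 + (-17/38 - 1/38*(-65)) = 2950 + (-17/38 + 65/38) = 2950 + 24/19 = 56074/19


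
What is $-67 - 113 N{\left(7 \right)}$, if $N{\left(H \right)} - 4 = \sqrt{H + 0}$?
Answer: $-519 - 113 \sqrt{7} \approx -817.97$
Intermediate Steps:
$N{\left(H \right)} = 4 + \sqrt{H}$ ($N{\left(H \right)} = 4 + \sqrt{H + 0} = 4 + \sqrt{H}$)
$-67 - 113 N{\left(7 \right)} = -67 - 113 \left(4 + \sqrt{7}\right) = -67 - \left(452 + 113 \sqrt{7}\right) = -519 - 113 \sqrt{7}$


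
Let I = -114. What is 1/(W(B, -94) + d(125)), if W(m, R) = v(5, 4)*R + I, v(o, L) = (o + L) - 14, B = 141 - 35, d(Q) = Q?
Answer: 1/481 ≈ 0.0020790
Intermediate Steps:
B = 106
v(o, L) = -14 + L + o (v(o, L) = (L + o) - 14 = -14 + L + o)
W(m, R) = -114 - 5*R (W(m, R) = (-14 + 4 + 5)*R - 114 = -5*R - 114 = -114 - 5*R)
1/(W(B, -94) + d(125)) = 1/((-114 - 5*(-94)) + 125) = 1/((-114 + 470) + 125) = 1/(356 + 125) = 1/481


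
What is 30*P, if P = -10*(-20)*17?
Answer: 102000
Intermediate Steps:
P = 3400 (P = 200*17 = 3400)
30*P = 30*3400 = 102000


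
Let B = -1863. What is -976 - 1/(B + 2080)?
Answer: -211793/217 ≈ -976.00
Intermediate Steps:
-976 - 1/(B + 2080) = -976 - 1/(-1863 + 2080) = -976 - 1/217 = -211793/217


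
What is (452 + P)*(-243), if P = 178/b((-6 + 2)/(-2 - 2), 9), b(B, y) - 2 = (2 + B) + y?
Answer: -790479/7 ≈ -1.1293e+5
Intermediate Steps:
b(B, y) = 4 + B + y (b(B, y) = 2 + ((2 + B) + y) = 2 + (2 + B + y) = 4 + B + y)
P = 89/7 (P = 178/(4 + (-6 + 2)/(-2 - 2) + 9) = 178/(4 - 4/(-4) + 9) = 178/(4 - 4*(-¼) + 9) = 178/(4 + 1 + 9) = 178/14 = 178*(1/14) = 89/7 ≈ 12.714)
(452 + P)*(-243) = (452 + 89/7)*(-243) = (3253/7)*(-243) = -790479/7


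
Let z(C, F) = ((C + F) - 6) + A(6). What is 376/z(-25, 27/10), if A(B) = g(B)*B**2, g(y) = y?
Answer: 3760/1877 ≈ 2.0032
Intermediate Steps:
A(B) = B**3 (A(B) = B*B**2 = B**3)
z(C, F) = 210 + C + F (z(C, F) = ((C + F) - 6) + 6**3 = (-6 + C + F) + 216 = 210 + C + F)
376/z(-25, 27/10) = 376/(210 - 25 + 27/10) = 376/(1877/10) = 376*(10/1877) = 3760/1877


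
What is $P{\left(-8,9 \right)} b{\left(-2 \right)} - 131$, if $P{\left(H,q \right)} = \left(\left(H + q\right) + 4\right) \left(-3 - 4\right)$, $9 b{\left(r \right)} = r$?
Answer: $- \frac{1109}{9} \approx -123.22$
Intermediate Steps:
$b{\left(r \right)} = \frac{r}{9}$
$P{\left(H,q \right)} = -28 - 7 H - 7 q$ ($P{\left(H,q \right)} = \left(4 + H + q\right) \left(-7\right) = -28 - 7 H - 7 q$)
$P{\left(-8,9 \right)} b{\left(-2 \right)} - 131 = \left(-28 - -56 - 63\right) \frac{1}{9} \left(-2\right) - 131 = \left(-28 + 56 - 63\right) \left(- \frac{2}{9}\right) - 131 = \left(-35\right) \left(- \frac{2}{9}\right) - 131 = \frac{70}{9} - 131 = - \frac{1109}{9}$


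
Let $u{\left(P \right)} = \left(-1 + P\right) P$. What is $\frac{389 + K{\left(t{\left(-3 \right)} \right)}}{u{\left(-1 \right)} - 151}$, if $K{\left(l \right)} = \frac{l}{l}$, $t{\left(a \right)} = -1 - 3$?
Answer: $- \frac{390}{149} \approx -2.6175$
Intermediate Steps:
$u{\left(P \right)} = P \left(-1 + P\right)$
$t{\left(a \right)} = -4$ ($t{\left(a \right)} = -1 - 3 = -4$)
$K{\left(l \right)} = 1$
$\frac{389 + K{\left(t{\left(-3 \right)} \right)}}{u{\left(-1 \right)} - 151} = \frac{389 + 1}{- (-1 - 1) - 151} = \frac{390}{\left(-1\right) \left(-2\right) - 151} = \frac{390}{2 - 151} = \frac{390}{-149} = 390 \left(- \frac{1}{149}\right) = - \frac{390}{149}$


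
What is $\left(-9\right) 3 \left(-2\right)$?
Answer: $54$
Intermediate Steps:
$\left(-9\right) 3 \left(-2\right) = \left(-27\right) \left(-2\right) = 54$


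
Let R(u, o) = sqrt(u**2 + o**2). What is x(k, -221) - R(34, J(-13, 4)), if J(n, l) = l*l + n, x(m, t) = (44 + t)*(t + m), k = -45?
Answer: 47082 - sqrt(1165) ≈ 47048.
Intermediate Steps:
x(m, t) = (44 + t)*(m + t)
J(n, l) = n + l**2 (J(n, l) = l**2 + n = n + l**2)
R(u, o) = sqrt(o**2 + u**2)
x(k, -221) - R(34, J(-13, 4)) = ((-221)**2 + 44*(-45) + 44*(-221) - 45*(-221)) - sqrt((-13 + 4**2)**2 + 34**2) = (48841 - 1980 - 9724 + 9945) - sqrt((-13 + 16)**2 + 1156) = 47082 - sqrt(3**2 + 1156) = 47082 - sqrt(9 + 1156) = 47082 - sqrt(1165)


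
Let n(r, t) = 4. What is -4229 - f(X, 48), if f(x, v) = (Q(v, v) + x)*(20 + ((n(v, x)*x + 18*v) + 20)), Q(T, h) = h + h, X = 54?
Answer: -172229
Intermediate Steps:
Q(T, h) = 2*h
f(x, v) = (x + 2*v)*(40 + 4*x + 18*v) (f(x, v) = (2*v + x)*(20 + ((4*x + 18*v) + 20)) = (x + 2*v)*(20 + (20 + 4*x + 18*v)) = (x + 2*v)*(40 + 4*x + 18*v))
-4229 - f(X, 48) = -4229 - (4*54² + 36*48² + 40*54 + 80*48 + 26*48*54) = -4229 - (4*2916 + 36*2304 + 2160 + 3840 + 67392) = -4229 - (11664 + 82944 + 2160 + 3840 + 67392) = -4229 - 1*168000 = -4229 - 168000 = -172229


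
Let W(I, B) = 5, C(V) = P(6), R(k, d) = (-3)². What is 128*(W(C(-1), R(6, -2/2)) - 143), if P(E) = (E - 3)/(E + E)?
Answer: -17664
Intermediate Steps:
R(k, d) = 9
P(E) = (-3 + E)/(2*E) (P(E) = (-3 + E)/((2*E)) = (-3 + E)*(1/(2*E)) = (-3 + E)/(2*E))
C(V) = ¼ (C(V) = (½)*(-3 + 6)/6 = (½)*(⅙)*3 = ¼)
128*(W(C(-1), R(6, -2/2)) - 143) = 128*(5 - 143) = 128*(-138) = -17664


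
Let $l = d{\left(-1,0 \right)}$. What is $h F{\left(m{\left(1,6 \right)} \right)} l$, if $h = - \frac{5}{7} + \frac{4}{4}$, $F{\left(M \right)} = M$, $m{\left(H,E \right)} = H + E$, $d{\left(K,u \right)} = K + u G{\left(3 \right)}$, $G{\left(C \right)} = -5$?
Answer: $-2$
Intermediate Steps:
$d{\left(K,u \right)} = K - 5 u$ ($d{\left(K,u \right)} = K + u \left(-5\right) = K - 5 u$)
$m{\left(H,E \right)} = E + H$
$h = \frac{2}{7}$ ($h = \left(-5\right) \frac{1}{7} + 4 \cdot \frac{1}{4} = - \frac{5}{7} + 1 = \frac{2}{7} \approx 0.28571$)
$l = -1$ ($l = -1 - 0 = -1 + 0 = -1$)
$h F{\left(m{\left(1,6 \right)} \right)} l = \frac{2 \left(6 + 1\right)}{7} \left(-1\right) = \frac{2}{7} \cdot 7 \left(-1\right) = 2 \left(-1\right) = -2$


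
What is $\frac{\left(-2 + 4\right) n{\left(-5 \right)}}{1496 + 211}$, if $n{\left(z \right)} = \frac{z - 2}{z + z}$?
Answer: $\frac{7}{8535} \approx 0.00082015$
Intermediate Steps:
$n{\left(z \right)} = \frac{-2 + z}{2 z}$
$\frac{\left(-2 + 4\right) n{\left(-5 \right)}}{1496 + 211} = \frac{\left(-2 + 4\right) \frac{-2 - 5}{2 \left(-5\right)}}{1496 + 211} = \frac{2 \cdot \frac{1}{2} \left(- \frac{1}{5}\right) \left(-7\right)}{1707} = \frac{2 \cdot \frac{7}{10}}{1707} = \frac{1}{1707} \cdot \frac{7}{5} = \frac{7}{8535}$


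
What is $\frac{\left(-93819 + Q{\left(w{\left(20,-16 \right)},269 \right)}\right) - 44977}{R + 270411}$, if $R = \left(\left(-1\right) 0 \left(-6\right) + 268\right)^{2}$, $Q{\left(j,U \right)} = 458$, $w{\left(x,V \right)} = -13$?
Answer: $- \frac{138338}{342235} \approx -0.40422$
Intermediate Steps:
$R = 71824$ ($R = \left(0 \left(-6\right) + 268\right)^{2} = \left(0 + 268\right)^{2} = 268^{2} = 71824$)
$\frac{\left(-93819 + Q{\left(w{\left(20,-16 \right)},269 \right)}\right) - 44977}{R + 270411} = \frac{\left(-93819 + 458\right) - 44977}{71824 + 270411} = \frac{-93361 - 44977}{342235} = \left(-138338\right) \frac{1}{342235} = - \frac{138338}{342235}$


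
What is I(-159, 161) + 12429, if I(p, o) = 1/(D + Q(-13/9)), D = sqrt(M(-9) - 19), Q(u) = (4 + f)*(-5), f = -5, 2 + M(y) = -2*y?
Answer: 348017/28 - I*sqrt(3)/28 ≈ 12429.0 - 0.061859*I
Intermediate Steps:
M(y) = -2 - 2*y
Q(u) = 5 (Q(u) = (4 - 5)*(-5) = -1*(-5) = 5)
D = I*sqrt(3) (D = sqrt((-2 - 2*(-9)) - 19) = sqrt((-2 + 18) - 19) = sqrt(16 - 19) = sqrt(-3) = I*sqrt(3) ≈ 1.732*I)
I(p, o) = 1/(5 + I*sqrt(3)) (I(p, o) = 1/(I*sqrt(3) + 5) = 1/(5 + I*sqrt(3)))
I(-159, 161) + 12429 = (5/28 - I*sqrt(3)/28) + 12429 = 348017/28 - I*sqrt(3)/28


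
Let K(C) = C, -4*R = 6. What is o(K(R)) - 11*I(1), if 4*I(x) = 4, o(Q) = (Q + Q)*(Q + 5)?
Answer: -43/2 ≈ -21.500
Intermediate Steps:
R = -3/2 (R = -¼*6 = -3/2 ≈ -1.5000)
o(Q) = 2*Q*(5 + Q) (o(Q) = (2*Q)*(5 + Q) = 2*Q*(5 + Q))
I(x) = 1 (I(x) = (¼)*4 = 1)
o(K(R)) - 11*I(1) = 2*(-3/2)*(5 - 3/2) - 11*1 = 2*(-3/2)*(7/2) - 11 = -21/2 - 11 = -43/2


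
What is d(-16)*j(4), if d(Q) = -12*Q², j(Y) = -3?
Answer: 9216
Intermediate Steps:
d(-16)*j(4) = -12*(-16)²*(-3) = -12*256*(-3) = -3072*(-3) = 9216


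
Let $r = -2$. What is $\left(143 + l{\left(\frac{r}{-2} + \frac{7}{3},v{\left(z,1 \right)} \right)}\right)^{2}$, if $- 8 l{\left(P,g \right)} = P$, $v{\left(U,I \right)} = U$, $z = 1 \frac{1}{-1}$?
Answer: $\frac{2927521}{144} \approx 20330.0$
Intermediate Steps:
$z = -1$ ($z = 1 \left(-1\right) = -1$)
$l{\left(P,g \right)} = - \frac{P}{8}$
$\left(143 + l{\left(\frac{r}{-2} + \frac{7}{3},v{\left(z,1 \right)} \right)}\right)^{2} = \left(143 - \frac{- \frac{2}{-2} + \frac{7}{3}}{8}\right)^{2} = \left(143 - \frac{\left(-2\right) \left(- \frac{1}{2}\right) + 7 \cdot \frac{1}{3}}{8}\right)^{2} = \left(143 - \frac{1 + \frac{7}{3}}{8}\right)^{2} = \left(143 - \frac{5}{12}\right)^{2} = \left(\frac{1711}{12}\right)^{2} = \frac{2927521}{144}$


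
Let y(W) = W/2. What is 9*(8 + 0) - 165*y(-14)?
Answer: 1227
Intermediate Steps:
y(W) = W/2 (y(W) = W*(½) = W/2)
9*(8 + 0) - 165*y(-14) = 9*(8 + 0) - 165*(-14)/2 = 9*8 - 165*(-7) = 72 + 1155 = 1227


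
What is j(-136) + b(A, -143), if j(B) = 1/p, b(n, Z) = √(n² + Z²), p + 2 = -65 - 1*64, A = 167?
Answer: -1/131 + √48338 ≈ 219.85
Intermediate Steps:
p = -131 (p = -2 + (-65 - 1*64) = -2 + (-65 - 64) = -2 - 129 = -131)
b(n, Z) = √(Z² + n²)
j(B) = -1/131 (j(B) = 1/(-131) = -1/131)
j(-136) + b(A, -143) = -1/131 + √((-143)² + 167²) = -1/131 + √(20449 + 27889) = -1/131 + √48338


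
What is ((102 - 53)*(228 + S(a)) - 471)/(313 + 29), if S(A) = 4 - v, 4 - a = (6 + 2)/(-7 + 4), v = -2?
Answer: 3665/114 ≈ 32.149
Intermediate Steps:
a = 20/3 (a = 4 - (6 + 2)/(-7 + 4) = 4 - 8/(-3) = 4 - 8*(-1)/3 = 4 - 1*(-8/3) = 4 + 8/3 = 20/3 ≈ 6.6667)
S(A) = 6 (S(A) = 4 - 1*(-2) = 4 + 2 = 6)
((102 - 53)*(228 + S(a)) - 471)/(313 + 29) = ((102 - 53)*(228 + 6) - 471)/(313 + 29) = (49*234 - 471)/342 = (11466 - 471)*(1/342) = 10995*(1/342) = 3665/114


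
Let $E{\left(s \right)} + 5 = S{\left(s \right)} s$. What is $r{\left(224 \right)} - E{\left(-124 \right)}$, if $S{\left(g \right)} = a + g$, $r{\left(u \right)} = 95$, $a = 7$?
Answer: $-14408$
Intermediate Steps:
$S{\left(g \right)} = 7 + g$
$E{\left(s \right)} = -5 + s \left(7 + s\right)$ ($E{\left(s \right)} = -5 + \left(7 + s\right) s = -5 + s \left(7 + s\right)$)
$r{\left(224 \right)} - E{\left(-124 \right)} = 95 - \left(-5 - 124 \left(7 - 124\right)\right) = 95 - \left(-5 - -14508\right) = 95 - \left(-5 + 14508\right) = 95 - 14503 = -14408$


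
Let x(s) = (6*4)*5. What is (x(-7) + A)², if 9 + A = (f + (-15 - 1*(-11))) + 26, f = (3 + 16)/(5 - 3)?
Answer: 81225/4 ≈ 20306.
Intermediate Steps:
x(s) = 120 (x(s) = 24*5 = 120)
f = 19/2 ≈ 9.5000
A = 45/2 (A = -9 + ((19/2 + (-15 - 1*(-11))) + 26) = -9 + ((19/2 + (-15 + 11)) + 26) = -9 + ((19/2 - 4) + 26) = -9 + (11/2 + 26) = -9 + 63/2 = 45/2 ≈ 22.500)
(x(-7) + A)² = (120 + 45/2)² = (285/2)² = 81225/4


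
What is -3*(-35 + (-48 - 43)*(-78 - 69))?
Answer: -40026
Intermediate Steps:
-3*(-35 + (-48 - 43)*(-78 - 69)) = -3*(-35 - 91*(-147)) = -3*(-35 + 13377) = -3*13342 = -40026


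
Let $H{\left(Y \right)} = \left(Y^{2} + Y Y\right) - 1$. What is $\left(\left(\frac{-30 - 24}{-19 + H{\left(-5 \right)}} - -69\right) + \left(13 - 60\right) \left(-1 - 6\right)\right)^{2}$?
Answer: $\frac{3924361}{25} \approx 1.5697 \cdot 10^{5}$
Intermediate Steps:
$H{\left(Y \right)} = -1 + 2 Y^{2}$ ($H{\left(Y \right)} = \left(Y^{2} + Y^{2}\right) - 1 = 2 Y^{2} - 1 = -1 + 2 Y^{2}$)
$\left(\left(\frac{-30 - 24}{-19 + H{\left(-5 \right)}} - -69\right) + \left(13 - 60\right) \left(-1 - 6\right)\right)^{2} = \left(\left(\frac{-30 - 24}{-19 - \left(1 - 2 \left(-5\right)^{2}\right)} - -69\right) + \left(13 - 60\right) \left(-1 - 6\right)\right)^{2} = \left(\left(- \frac{54}{-19 + \left(-1 + 2 \cdot 25\right)} + 69\right) - 47 \left(-1 - 6\right)\right)^{2} = \left(\left(- \frac{54}{-19 + \left(-1 + 50\right)} + 69\right) - -329\right)^{2} = \left(\left(- \frac{54}{-19 + 49} + 69\right) + 329\right)^{2} = \left(\left(- \frac{54}{30} + 69\right) + 329\right)^{2} = \left(\left(\left(-54\right) \frac{1}{30} + 69\right) + 329\right)^{2} = \left(\left(- \frac{9}{5} + 69\right) + 329\right)^{2} = \left(\frac{336}{5} + 329\right)^{2} = \left(\frac{1981}{5}\right)^{2} = \frac{3924361}{25}$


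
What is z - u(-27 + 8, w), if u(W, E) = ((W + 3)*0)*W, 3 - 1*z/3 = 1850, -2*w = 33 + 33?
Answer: -5541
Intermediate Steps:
w = -33 (w = -(33 + 33)/2 = -½*66 = -33)
z = -5541 (z = 9 - 3*1850 = 9 - 5550 = -5541)
u(W, E) = 0 (u(W, E) = ((3 + W)*0)*W = 0*W = 0)
z - u(-27 + 8, w) = -5541 - 1*0 = -5541 + 0 = -5541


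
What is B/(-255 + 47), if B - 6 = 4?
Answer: -5/104 ≈ -0.048077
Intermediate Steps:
B = 10 (B = 6 + 4 = 10)
B/(-255 + 47) = 10/(-255 + 47) = 10/(-208) = 10*(-1/208) = -5/104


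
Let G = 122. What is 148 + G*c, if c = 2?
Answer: 392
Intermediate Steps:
148 + G*c = 148 + 122*2 = 148 + 244 = 392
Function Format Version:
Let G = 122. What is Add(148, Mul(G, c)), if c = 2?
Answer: 392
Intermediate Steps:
Add(148, Mul(G, c)) = Add(148, Mul(122, 2)) = Add(148, 244) = 392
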